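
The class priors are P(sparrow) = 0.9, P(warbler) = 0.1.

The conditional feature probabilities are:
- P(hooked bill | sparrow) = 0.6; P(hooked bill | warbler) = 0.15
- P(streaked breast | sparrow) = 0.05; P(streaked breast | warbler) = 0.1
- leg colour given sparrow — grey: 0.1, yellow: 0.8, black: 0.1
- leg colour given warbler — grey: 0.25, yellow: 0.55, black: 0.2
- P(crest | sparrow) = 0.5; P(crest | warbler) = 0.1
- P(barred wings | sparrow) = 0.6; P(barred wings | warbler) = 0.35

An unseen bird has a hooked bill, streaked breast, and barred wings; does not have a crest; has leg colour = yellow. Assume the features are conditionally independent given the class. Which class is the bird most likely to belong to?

sparrow

sparrow: 0.9 × 0.6 × 0.05 × 0.8 × (1−0.5) × 0.6 = 0.00648
warbler: 0.1 × 0.15 × 0.1 × 0.55 × (1−0.1) × 0.35 = 0.000259875
Highest score → sparrow.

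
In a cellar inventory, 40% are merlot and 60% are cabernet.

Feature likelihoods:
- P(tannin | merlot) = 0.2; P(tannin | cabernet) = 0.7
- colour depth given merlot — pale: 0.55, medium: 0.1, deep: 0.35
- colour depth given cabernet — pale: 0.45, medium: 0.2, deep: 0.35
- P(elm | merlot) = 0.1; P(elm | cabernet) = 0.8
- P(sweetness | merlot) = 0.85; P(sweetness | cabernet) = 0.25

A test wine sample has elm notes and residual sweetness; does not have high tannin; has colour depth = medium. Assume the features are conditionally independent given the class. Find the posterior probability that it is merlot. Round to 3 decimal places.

0.274

merlot: 0.4 × (1−0.2) × 0.1 × 0.1 × 0.85 = 0.00272
cabernet: 0.6 × (1−0.7) × 0.2 × 0.8 × 0.25 = 0.0072
P(merlot | x) = 0.00272 / 0.00992 ≈ 0.274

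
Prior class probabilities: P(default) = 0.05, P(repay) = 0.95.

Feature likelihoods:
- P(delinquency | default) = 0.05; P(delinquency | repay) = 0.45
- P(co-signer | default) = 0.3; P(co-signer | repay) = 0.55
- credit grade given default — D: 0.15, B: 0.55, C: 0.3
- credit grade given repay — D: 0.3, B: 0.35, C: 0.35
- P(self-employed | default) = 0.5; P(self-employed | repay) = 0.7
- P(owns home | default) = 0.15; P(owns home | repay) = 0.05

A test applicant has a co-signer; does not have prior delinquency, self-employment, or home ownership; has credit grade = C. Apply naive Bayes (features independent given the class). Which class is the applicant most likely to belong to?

repay

default: 0.05 × (1−0.05) × 0.3 × 0.3 × (1−0.5) × (1−0.15) = 0.001816875
repay: 0.95 × (1−0.45) × 0.55 × 0.35 × (1−0.7) × (1−0.05) = 0.02866565625
Highest score → repay.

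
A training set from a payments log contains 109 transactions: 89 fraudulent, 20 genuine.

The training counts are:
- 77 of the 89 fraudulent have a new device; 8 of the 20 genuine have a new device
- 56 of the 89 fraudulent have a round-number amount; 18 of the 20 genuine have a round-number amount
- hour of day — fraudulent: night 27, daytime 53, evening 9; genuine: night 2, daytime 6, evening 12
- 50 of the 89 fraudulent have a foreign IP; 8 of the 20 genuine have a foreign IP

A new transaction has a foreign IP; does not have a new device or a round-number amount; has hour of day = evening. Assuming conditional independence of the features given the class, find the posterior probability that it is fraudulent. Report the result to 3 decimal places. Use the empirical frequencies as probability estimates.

fraudulent: (89/109) × (12/89) × (33/89) × (9/89) × (50/89) ≈ 0.00231906
genuine: (20/109) × (12/20) × (2/20) × (12/20) × (8/20) ≈ 0.0026422
P(fraudulent | x) = 0.00231906 / 0.00496126 ≈ 0.467

0.467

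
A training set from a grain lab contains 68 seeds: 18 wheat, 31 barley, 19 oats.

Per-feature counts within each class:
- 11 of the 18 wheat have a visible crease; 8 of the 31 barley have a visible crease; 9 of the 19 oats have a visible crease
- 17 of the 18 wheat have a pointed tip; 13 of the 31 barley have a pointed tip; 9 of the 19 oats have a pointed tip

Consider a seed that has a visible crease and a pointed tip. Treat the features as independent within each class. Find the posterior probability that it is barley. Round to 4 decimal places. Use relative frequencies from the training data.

0.1863

wheat: (18/68) × (11/18) × (17/18) ≈ 0.152778
barley: (31/68) × (8/31) × (13/31) ≈ 0.0493359
oats: (19/68) × (9/19) × (9/19) ≈ 0.0626935
P(barley | x) = 0.0493359 / 0.2648074 ≈ 0.1863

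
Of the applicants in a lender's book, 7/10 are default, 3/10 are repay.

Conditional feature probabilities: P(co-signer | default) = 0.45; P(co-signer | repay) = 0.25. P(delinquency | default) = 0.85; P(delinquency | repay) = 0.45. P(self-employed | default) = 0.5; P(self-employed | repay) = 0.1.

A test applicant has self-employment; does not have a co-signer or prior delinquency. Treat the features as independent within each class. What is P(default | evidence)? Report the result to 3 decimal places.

0.700

default: 0.7 × (1−0.45) × (1−0.85) × 0.5 = 0.028875
repay: 0.3 × (1−0.25) × (1−0.45) × 0.1 = 0.012375
P(default | x) = 0.028875 / 0.04125 ≈ 0.700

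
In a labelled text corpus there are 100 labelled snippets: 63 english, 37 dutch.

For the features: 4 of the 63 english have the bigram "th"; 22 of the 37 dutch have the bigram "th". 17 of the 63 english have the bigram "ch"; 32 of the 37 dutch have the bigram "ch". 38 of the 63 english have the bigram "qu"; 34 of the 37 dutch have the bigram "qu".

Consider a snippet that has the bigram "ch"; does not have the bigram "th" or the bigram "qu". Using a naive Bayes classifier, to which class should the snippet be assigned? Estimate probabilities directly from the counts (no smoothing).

english: (63/100) × (59/63) × (17/63) × (25/63) ≈ 0.0631771
dutch: (37/100) × (15/37) × (32/37) × (3/37) ≈ 0.0105186
Highest score → english.

english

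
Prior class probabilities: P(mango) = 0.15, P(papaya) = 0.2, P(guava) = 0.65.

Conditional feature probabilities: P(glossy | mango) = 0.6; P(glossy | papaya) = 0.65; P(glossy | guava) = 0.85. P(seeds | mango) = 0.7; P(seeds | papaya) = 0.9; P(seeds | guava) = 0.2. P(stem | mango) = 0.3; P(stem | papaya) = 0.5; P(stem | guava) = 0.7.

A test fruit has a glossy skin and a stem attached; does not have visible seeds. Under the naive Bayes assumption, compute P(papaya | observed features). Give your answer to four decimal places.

mango: 0.15 × 0.6 × (1−0.7) × 0.3 = 0.0081
papaya: 0.2 × 0.65 × (1−0.9) × 0.5 = 0.0065
guava: 0.65 × 0.85 × (1−0.2) × 0.7 = 0.3094
P(papaya | x) = 0.0065 / 0.324 ≈ 0.0201

0.0201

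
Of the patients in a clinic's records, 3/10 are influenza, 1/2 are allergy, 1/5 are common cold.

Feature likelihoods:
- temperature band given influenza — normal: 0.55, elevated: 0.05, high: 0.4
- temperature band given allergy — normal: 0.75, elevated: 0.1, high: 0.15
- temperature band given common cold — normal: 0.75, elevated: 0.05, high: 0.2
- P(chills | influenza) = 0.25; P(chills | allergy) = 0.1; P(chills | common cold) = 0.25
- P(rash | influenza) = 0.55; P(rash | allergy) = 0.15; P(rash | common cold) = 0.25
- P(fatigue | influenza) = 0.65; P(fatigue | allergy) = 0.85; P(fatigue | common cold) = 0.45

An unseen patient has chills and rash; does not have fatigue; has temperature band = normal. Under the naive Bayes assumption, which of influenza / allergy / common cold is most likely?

influenza

influenza: 0.3 × 0.55 × 0.25 × 0.55 × (1−0.65) = 0.007940625
allergy: 0.5 × 0.75 × 0.1 × 0.15 × (1−0.85) = 0.00084375
common cold: 0.2 × 0.75 × 0.25 × 0.25 × (1−0.45) = 0.00515625
Highest score → influenza.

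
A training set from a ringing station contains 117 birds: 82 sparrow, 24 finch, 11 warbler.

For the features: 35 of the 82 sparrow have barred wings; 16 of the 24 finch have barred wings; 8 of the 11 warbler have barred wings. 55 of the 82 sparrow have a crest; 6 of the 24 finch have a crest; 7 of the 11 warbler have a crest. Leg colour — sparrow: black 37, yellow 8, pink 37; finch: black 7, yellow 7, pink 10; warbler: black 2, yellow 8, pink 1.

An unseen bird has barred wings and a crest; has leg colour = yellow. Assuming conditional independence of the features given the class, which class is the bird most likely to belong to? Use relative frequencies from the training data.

sparrow: (82/117) × (35/82) × (55/82) × (8/82) ≈ 0.0195752
finch: (24/117) × (16/24) × (6/24) × (7/24) ≈ 0.00997151
warbler: (11/117) × (8/11) × (7/11) × (8/11) ≈ 0.0316451
Highest score → warbler.

warbler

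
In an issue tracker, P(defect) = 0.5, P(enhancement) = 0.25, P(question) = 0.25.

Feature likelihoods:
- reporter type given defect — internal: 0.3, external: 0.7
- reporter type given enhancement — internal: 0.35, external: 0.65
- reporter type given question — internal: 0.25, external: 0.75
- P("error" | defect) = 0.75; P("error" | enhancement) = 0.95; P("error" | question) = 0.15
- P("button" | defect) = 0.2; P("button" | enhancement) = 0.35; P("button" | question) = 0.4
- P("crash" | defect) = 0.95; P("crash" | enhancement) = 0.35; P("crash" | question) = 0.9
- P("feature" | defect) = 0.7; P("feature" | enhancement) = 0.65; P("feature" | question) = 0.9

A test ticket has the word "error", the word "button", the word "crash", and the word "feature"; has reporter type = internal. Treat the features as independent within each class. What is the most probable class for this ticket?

defect

defect: 0.5 × 0.3 × 0.75 × 0.2 × 0.95 × 0.7 = 0.0149625
enhancement: 0.25 × 0.35 × 0.95 × 0.35 × 0.35 × 0.65 = 0.006618828125
question: 0.25 × 0.25 × 0.15 × 0.4 × 0.9 × 0.9 = 0.0030375
Highest score → defect.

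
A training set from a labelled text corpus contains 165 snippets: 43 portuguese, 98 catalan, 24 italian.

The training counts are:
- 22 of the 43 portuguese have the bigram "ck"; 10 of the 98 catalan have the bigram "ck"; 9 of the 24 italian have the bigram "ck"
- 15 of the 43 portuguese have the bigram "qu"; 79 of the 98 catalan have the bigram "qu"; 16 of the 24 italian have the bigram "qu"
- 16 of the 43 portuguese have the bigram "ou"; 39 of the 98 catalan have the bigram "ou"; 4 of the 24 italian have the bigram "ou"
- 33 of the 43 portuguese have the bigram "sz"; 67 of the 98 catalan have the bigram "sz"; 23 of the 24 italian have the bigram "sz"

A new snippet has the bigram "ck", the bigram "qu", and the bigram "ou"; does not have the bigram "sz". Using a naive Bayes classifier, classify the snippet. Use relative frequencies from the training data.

catalan

portuguese: (43/165) × (22/43) × (15/43) × (16/43) × (10/43) ≈ 0.0040248
catalan: (98/165) × (10/98) × (79/98) × (39/98) × (31/98) ≈ 0.00615023
italian: (24/165) × (9/24) × (16/24) × (4/24) × (1/24) ≈ 0.000252525
Highest score → catalan.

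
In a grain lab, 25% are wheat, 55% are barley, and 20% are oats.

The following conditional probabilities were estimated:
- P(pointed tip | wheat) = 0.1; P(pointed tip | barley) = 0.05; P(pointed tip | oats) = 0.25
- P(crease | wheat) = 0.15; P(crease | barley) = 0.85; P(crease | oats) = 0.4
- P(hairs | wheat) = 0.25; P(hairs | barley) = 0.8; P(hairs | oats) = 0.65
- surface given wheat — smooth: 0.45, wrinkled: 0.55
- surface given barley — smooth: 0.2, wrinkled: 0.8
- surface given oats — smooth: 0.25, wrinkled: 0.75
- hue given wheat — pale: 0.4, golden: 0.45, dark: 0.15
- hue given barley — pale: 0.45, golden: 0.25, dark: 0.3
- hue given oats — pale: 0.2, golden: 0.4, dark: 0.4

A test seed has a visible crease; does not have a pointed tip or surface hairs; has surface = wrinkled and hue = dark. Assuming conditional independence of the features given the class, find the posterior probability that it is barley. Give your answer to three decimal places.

wheat: 0.25 × (1−0.1) × 0.15 × (1−0.25) × 0.55 × 0.15 = 0.00208828125
barley: 0.55 × (1−0.05) × 0.85 × (1−0.8) × 0.8 × 0.3 = 0.021318
oats: 0.2 × (1−0.25) × 0.4 × (1−0.65) × 0.75 × 0.4 = 0.0063
P(barley | x) = 0.021318 / 0.02970628125 ≈ 0.718

0.718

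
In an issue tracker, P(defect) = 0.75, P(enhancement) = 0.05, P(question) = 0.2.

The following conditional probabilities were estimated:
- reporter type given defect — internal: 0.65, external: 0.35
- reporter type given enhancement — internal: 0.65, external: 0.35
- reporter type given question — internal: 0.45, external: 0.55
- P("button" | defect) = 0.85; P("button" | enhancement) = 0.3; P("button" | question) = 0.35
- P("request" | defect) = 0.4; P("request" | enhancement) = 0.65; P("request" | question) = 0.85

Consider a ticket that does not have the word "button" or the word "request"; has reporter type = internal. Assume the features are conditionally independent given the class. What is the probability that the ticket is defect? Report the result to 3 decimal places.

0.724

defect: 0.75 × 0.65 × (1−0.85) × (1−0.4) = 0.043875
enhancement: 0.05 × 0.65 × (1−0.3) × (1−0.65) = 0.0079625
question: 0.2 × 0.45 × (1−0.35) × (1−0.85) = 0.008775
P(defect | x) = 0.043875 / 0.0606125 ≈ 0.724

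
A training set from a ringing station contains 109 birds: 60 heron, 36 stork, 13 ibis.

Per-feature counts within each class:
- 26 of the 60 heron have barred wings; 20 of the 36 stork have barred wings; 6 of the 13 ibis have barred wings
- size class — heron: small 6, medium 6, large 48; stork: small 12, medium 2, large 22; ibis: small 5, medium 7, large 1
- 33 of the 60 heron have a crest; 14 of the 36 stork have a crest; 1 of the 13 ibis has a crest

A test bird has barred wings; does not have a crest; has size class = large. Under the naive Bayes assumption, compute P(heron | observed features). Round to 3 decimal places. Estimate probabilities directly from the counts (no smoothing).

0.542

heron: (60/109) × (26/60) × (48/60) × (27/60) ≈ 0.0858716
stork: (36/109) × (20/36) × (22/36) × (22/36) ≈ 0.0685242
ibis: (13/109) × (6/13) × (1/13) × (12/13) ≈ 0.00390858
P(heron | x) = 0.0858716 / 0.15830438 ≈ 0.542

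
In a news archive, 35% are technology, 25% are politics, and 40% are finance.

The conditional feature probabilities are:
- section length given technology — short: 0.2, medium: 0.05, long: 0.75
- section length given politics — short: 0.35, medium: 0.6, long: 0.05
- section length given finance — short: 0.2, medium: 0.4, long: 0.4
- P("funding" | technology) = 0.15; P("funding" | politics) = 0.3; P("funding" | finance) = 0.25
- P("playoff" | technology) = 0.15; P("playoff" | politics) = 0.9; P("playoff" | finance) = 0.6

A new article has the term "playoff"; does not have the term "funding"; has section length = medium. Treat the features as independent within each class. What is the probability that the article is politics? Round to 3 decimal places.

technology: 0.35 × 0.05 × (1−0.15) × 0.15 = 0.00223125
politics: 0.25 × 0.6 × (1−0.3) × 0.9 = 0.0945
finance: 0.4 × 0.4 × (1−0.25) × 0.6 = 0.072
P(politics | x) = 0.0945 / 0.16873125 ≈ 0.560

0.560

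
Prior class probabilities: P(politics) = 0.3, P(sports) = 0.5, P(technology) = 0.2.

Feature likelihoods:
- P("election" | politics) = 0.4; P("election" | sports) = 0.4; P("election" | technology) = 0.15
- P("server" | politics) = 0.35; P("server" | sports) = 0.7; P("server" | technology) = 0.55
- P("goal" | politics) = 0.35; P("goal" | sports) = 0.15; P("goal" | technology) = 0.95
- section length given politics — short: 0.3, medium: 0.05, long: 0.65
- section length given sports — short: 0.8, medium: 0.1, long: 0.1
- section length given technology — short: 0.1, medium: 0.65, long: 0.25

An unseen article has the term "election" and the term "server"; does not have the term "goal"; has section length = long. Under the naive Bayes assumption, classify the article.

politics

politics: 0.3 × 0.4 × 0.35 × (1−0.35) × 0.65 = 0.017745
sports: 0.5 × 0.4 × 0.7 × (1−0.15) × 0.1 = 0.0119
technology: 0.2 × 0.15 × 0.55 × (1−0.95) × 0.25 = 0.00020625
Highest score → politics.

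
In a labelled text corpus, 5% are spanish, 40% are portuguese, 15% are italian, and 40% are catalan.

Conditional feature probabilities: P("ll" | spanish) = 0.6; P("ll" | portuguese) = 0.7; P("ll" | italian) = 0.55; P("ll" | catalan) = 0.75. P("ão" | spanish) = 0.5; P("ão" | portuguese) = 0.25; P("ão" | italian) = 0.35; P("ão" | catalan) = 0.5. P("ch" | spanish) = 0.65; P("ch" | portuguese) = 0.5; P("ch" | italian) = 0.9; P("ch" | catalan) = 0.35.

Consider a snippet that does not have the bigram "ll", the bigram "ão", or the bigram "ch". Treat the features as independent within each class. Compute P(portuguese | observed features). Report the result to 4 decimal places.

0.5270

spanish: 0.05 × (1−0.6) × (1−0.5) × (1−0.65) = 0.0035
portuguese: 0.4 × (1−0.7) × (1−0.25) × (1−0.5) = 0.045
italian: 0.15 × (1−0.55) × (1−0.35) × (1−0.9) = 0.0043875
catalan: 0.4 × (1−0.75) × (1−0.5) × (1−0.35) = 0.0325
P(portuguese | x) = 0.045 / 0.0853875 ≈ 0.5270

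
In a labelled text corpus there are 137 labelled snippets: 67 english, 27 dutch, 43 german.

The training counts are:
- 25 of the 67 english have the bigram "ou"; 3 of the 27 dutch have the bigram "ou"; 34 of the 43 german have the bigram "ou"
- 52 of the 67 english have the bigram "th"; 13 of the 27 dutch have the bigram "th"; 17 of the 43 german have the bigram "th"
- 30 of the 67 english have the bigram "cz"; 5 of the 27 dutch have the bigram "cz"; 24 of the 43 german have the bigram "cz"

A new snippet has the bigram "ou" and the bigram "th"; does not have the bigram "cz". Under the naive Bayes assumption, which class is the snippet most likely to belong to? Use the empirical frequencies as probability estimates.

english: (67/137) × (25/67) × (52/67) × (37/67) ≈ 0.0782123
dutch: (27/137) × (3/27) × (13/27) × (22/27) ≈ 0.00859091
german: (43/137) × (34/43) × (17/43) × (19/43) ≈ 0.0433535
Highest score → english.

english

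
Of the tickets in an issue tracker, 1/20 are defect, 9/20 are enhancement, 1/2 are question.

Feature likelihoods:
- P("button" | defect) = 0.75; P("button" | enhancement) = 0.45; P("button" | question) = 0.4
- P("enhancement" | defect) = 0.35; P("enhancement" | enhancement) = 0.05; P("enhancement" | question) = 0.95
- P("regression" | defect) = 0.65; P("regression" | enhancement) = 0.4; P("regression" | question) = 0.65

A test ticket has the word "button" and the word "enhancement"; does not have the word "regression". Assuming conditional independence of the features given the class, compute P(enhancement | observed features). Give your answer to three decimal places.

0.079

defect: 0.05 × 0.75 × 0.35 × (1−0.65) = 0.00459375
enhancement: 0.45 × 0.45 × 0.05 × (1−0.4) = 0.006075
question: 0.5 × 0.4 × 0.95 × (1−0.65) = 0.0665
P(enhancement | x) = 0.006075 / 0.07716875 ≈ 0.079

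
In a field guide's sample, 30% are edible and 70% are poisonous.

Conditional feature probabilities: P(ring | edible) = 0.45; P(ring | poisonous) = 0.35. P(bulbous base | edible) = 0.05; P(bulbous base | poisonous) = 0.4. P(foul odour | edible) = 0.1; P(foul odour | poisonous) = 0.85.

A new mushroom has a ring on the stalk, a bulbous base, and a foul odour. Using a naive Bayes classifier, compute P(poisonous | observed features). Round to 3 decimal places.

edible: 0.3 × 0.45 × 0.05 × 0.1 = 0.000675
poisonous: 0.7 × 0.35 × 0.4 × 0.85 = 0.0833
P(poisonous | x) = 0.0833 / 0.083975 ≈ 0.992

0.992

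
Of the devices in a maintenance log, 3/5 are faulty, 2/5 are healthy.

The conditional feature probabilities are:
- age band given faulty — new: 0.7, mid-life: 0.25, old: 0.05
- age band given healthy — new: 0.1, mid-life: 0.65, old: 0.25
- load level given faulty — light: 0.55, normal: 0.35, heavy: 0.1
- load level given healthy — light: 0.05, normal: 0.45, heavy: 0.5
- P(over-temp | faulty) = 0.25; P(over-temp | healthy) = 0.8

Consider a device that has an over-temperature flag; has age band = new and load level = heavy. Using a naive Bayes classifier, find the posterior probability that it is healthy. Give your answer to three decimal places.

0.604

faulty: 0.6 × 0.7 × 0.1 × 0.25 = 0.0105
healthy: 0.4 × 0.1 × 0.5 × 0.8 = 0.016
P(healthy | x) = 0.016 / 0.0265 ≈ 0.604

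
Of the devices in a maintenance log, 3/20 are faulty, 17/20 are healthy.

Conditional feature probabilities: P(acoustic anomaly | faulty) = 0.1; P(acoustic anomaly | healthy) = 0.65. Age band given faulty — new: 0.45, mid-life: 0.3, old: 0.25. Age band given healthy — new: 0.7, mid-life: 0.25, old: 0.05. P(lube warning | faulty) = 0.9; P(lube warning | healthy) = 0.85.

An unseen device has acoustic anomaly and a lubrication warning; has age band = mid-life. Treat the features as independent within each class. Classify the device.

faulty: 0.15 × 0.1 × 0.3 × 0.9 = 0.00405
healthy: 0.85 × 0.65 × 0.25 × 0.85 = 0.11740625
Highest score → healthy.

healthy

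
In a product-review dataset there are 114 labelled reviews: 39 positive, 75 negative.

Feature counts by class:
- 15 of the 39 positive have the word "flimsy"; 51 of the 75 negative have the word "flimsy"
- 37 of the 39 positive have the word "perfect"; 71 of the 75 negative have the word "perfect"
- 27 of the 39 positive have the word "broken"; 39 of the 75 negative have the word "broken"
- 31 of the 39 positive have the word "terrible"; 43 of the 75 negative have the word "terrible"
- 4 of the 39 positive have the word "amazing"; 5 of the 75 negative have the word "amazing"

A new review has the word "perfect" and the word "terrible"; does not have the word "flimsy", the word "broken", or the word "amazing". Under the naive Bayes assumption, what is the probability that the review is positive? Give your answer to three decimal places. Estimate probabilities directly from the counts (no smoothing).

positive: (39/114) × (24/39) × (37/39) × (12/39) × (31/39) × (35/39) ≈ 0.043839
negative: (75/114) × (24/75) × (71/75) × (36/75) × (43/75) × (70/75) ≈ 0.0511904
P(positive | x) = 0.043839 / 0.0950294 ≈ 0.461

0.461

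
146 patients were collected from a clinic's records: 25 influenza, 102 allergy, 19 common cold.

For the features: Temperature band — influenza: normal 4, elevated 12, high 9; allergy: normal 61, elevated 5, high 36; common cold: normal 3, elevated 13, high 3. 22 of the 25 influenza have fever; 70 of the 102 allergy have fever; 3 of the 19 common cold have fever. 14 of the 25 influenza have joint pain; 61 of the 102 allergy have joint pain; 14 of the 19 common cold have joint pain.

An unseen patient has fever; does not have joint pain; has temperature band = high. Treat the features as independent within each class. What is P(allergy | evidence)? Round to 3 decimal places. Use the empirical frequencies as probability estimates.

influenza: (25/146) × (9/25) × (22/25) × (11/25) ≈ 0.0238685
allergy: (102/146) × (36/102) × (70/102) × (41/102) ≈ 0.0680191
common cold: (19/146) × (3/19) × (3/19) × (5/19) ≈ 0.000853793
P(allergy | x) = 0.0680191 / 0.092741393 ≈ 0.733

0.733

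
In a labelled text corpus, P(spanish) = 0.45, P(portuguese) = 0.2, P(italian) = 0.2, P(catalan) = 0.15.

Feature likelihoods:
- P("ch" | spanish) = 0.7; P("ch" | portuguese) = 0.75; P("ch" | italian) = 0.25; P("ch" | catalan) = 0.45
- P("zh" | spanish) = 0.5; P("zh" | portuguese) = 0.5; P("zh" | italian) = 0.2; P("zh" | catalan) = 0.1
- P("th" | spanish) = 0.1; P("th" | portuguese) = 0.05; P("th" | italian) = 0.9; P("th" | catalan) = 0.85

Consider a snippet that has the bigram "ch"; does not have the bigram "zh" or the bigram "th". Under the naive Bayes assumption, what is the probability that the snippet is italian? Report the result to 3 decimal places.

0.018

spanish: 0.45 × 0.7 × (1−0.5) × (1−0.1) = 0.14175
portuguese: 0.2 × 0.75 × (1−0.5) × (1−0.05) = 0.07125
italian: 0.2 × 0.25 × (1−0.2) × (1−0.9) = 0.004
catalan: 0.15 × 0.45 × (1−0.1) × (1−0.85) = 0.0091125
P(italian | x) = 0.004 / 0.2261125 ≈ 0.018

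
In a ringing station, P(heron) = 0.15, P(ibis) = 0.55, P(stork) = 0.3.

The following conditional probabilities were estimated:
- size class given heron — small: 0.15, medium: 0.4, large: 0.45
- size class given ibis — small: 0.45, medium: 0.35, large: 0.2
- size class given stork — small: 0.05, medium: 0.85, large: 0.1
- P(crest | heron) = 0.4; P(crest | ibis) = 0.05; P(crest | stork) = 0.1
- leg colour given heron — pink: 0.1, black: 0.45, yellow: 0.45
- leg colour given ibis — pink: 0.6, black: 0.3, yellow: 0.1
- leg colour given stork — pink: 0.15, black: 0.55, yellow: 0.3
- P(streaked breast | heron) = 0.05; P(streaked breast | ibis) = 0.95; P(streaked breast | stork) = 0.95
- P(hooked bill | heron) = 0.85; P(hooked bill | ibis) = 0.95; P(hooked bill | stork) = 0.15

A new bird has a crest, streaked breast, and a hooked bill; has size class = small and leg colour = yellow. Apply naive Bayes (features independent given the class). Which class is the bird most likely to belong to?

ibis

heron: 0.15 × 0.15 × 0.4 × 0.45 × 0.05 × 0.85 = 0.000172125
ibis: 0.55 × 0.45 × 0.05 × 0.1 × 0.95 × 0.95 = 0.00111684375
stork: 0.3 × 0.05 × 0.1 × 0.3 × 0.95 × 0.15 = 0.000064125
Highest score → ibis.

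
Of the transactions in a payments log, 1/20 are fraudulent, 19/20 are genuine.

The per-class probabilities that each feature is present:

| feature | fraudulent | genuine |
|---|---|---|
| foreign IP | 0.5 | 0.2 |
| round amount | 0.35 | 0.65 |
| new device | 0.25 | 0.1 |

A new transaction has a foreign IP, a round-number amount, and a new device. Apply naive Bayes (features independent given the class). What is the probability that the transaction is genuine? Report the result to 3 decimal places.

fraudulent: 0.05 × 0.5 × 0.35 × 0.25 = 0.0021875
genuine: 0.95 × 0.2 × 0.65 × 0.1 = 0.01235
P(genuine | x) = 0.01235 / 0.0145375 ≈ 0.850

0.850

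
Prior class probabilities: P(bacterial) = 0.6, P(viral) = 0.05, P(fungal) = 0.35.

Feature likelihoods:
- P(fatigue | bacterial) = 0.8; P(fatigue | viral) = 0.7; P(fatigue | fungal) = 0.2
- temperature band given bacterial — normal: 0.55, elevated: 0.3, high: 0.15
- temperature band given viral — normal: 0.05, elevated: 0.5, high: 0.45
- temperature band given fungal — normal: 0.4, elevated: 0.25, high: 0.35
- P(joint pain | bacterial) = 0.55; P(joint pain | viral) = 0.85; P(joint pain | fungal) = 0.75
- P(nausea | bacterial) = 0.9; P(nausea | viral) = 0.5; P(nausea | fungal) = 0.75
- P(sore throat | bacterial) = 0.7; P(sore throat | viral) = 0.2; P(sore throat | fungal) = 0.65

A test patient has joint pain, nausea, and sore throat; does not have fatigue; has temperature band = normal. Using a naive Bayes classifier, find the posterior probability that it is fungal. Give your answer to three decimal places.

0.641

bacterial: 0.6 × (1−0.8) × 0.55 × 0.55 × 0.9 × 0.7 = 0.022869
viral: 0.05 × (1−0.7) × 0.05 × 0.85 × 0.5 × 0.2 = 0.00006375
fungal: 0.35 × (1−0.2) × 0.4 × 0.75 × 0.75 × 0.65 = 0.04095
P(fungal | x) = 0.04095 / 0.06388275 ≈ 0.641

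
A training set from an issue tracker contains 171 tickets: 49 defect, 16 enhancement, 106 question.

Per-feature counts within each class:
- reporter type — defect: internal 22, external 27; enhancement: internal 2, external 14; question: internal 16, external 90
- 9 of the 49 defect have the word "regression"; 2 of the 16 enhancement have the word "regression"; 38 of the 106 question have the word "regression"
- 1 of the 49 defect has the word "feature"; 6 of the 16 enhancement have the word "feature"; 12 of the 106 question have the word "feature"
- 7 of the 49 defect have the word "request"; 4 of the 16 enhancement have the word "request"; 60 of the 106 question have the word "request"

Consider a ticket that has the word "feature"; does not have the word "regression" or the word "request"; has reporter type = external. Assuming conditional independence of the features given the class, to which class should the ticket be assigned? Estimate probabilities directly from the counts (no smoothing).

defect: (49/171) × (27/49) × (40/49) × (1/49) × (42/49) ≈ 0.0022547
enhancement: (16/171) × (14/16) × (14/16) × (6/16) × (12/16) ≈ 0.020148
question: (106/171) × (90/106) × (68/106) × (12/106) × (46/106) ≈ 0.0165873
Highest score → enhancement.

enhancement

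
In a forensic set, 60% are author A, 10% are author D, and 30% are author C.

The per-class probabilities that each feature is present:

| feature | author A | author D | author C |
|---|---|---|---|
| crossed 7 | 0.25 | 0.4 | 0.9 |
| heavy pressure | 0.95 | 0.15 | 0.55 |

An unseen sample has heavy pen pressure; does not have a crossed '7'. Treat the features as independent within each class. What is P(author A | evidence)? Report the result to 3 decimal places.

0.944

author A: 0.6 × (1−0.25) × 0.95 = 0.4275
author D: 0.1 × (1−0.4) × 0.15 = 0.009
author C: 0.3 × (1−0.9) × 0.55 = 0.0165
P(author A | x) = 0.4275 / 0.453 ≈ 0.944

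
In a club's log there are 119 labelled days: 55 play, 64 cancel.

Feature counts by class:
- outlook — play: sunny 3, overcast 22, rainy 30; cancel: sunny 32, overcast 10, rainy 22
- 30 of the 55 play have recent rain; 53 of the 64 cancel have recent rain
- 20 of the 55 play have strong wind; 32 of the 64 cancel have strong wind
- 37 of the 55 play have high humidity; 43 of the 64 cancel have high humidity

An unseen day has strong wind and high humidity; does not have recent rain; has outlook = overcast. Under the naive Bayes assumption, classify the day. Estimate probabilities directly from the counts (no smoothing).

play

play: (55/119) × (22/55) × (25/55) × (20/55) × (37/55) ≈ 0.020557
cancel: (64/119) × (10/64) × (11/64) × (32/64) × (43/64) ≈ 0.00485204
Highest score → play.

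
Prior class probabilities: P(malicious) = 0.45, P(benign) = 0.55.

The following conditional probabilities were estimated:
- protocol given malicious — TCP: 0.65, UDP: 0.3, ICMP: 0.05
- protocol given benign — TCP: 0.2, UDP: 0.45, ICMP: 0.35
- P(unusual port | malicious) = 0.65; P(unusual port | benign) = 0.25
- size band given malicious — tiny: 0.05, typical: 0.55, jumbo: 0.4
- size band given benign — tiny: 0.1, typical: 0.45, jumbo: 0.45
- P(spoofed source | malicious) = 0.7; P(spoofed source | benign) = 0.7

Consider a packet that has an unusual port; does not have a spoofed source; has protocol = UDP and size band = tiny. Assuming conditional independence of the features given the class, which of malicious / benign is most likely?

malicious: 0.45 × 0.3 × 0.65 × 0.05 × (1−0.7) = 0.00131625
benign: 0.55 × 0.45 × 0.25 × 0.1 × (1−0.7) = 0.00185625
Highest score → benign.

benign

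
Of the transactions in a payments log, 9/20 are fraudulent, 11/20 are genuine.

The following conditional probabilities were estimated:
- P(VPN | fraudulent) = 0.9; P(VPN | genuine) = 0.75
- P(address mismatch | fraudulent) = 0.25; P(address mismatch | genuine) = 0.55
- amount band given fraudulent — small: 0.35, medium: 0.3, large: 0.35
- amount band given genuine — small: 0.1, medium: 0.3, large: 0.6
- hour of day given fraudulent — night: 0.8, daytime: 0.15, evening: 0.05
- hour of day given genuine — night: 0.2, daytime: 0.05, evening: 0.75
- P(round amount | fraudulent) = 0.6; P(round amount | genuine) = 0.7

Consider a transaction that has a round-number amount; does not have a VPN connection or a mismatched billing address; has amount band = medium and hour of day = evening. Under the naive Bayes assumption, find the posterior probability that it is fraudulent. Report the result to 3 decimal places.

0.030

fraudulent: 0.45 × (1−0.9) × (1−0.25) × 0.3 × 0.05 × 0.6 = 0.00030375
genuine: 0.55 × (1−0.75) × (1−0.55) × 0.3 × 0.75 × 0.7 = 0.0097453125
P(fraudulent | x) = 0.00030375 / 0.0100490625 ≈ 0.030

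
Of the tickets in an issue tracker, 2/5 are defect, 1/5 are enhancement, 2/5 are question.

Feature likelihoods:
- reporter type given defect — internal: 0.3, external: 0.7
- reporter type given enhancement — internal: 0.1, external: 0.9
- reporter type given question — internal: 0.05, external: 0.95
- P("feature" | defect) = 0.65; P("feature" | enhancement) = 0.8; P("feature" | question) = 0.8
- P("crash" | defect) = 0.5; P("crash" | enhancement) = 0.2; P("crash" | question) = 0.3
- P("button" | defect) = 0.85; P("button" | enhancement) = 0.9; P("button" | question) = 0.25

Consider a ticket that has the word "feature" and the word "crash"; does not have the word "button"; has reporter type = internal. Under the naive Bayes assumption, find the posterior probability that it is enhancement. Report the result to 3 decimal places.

defect: 0.4 × 0.3 × 0.65 × 0.5 × (1−0.85) = 0.00585
enhancement: 0.2 × 0.1 × 0.8 × 0.2 × (1−0.9) = 0.00032
question: 0.4 × 0.05 × 0.8 × 0.3 × (1−0.25) = 0.0036
P(enhancement | x) = 0.00032 / 0.00977 ≈ 0.033

0.033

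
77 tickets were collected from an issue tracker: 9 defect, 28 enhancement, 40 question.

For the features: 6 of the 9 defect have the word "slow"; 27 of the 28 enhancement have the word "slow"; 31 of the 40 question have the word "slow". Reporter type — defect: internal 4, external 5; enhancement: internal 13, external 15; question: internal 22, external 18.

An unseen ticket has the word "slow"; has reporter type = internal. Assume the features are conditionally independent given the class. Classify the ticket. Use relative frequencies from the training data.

question

defect: (9/77) × (6/9) × (4/9) ≈ 0.034632
enhancement: (28/77) × (27/28) × (13/28) ≈ 0.162801
question: (40/77) × (31/40) × (22/40) ≈ 0.221429
Highest score → question.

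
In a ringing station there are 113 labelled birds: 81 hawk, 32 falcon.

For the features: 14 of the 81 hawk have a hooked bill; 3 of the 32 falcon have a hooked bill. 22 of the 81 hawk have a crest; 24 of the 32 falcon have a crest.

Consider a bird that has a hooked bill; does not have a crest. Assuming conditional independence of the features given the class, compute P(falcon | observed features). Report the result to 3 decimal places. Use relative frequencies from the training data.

0.069

hawk: (81/113) × (14/81) × (59/81) ≈ 0.0902436
falcon: (32/113) × (3/32) × (8/32) ≈ 0.00663717
P(falcon | x) = 0.00663717 / 0.09688077 ≈ 0.069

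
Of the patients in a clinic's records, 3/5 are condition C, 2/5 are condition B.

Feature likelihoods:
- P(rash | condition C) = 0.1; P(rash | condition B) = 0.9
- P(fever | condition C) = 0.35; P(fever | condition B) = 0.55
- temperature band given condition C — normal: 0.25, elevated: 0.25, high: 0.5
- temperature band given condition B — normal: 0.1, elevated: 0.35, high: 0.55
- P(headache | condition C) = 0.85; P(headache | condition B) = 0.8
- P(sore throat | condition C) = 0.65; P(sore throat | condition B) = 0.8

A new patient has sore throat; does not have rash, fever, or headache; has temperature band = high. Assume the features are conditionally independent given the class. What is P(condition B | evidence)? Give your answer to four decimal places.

0.0847

condition C: 0.6 × (1−0.1) × (1−0.35) × 0.5 × (1−0.85) × 0.65 = 0.01711125
condition B: 0.4 × (1−0.9) × (1−0.55) × 0.55 × (1−0.8) × 0.8 = 0.001584
P(condition B | x) = 0.001584 / 0.01869525 ≈ 0.0847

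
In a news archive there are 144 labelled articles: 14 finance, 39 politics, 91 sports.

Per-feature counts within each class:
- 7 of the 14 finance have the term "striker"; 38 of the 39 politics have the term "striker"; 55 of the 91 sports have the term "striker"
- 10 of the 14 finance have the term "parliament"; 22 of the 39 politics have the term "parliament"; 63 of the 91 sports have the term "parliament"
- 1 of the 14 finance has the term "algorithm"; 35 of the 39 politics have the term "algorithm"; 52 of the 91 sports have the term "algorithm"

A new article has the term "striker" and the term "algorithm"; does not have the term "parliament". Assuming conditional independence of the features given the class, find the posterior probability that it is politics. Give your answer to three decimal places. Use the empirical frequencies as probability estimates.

finance: (14/144) × (7/14) × (4/14) × (1/14) ≈ 0.000992063
politics: (39/144) × (38/39) × (17/39) × (35/39) ≈ 0.103231
sports: (91/144) × (55/91) × (28/91) × (52/91) ≈ 0.0671551
P(politics | x) = 0.103231 / 0.171378163 ≈ 0.602

0.602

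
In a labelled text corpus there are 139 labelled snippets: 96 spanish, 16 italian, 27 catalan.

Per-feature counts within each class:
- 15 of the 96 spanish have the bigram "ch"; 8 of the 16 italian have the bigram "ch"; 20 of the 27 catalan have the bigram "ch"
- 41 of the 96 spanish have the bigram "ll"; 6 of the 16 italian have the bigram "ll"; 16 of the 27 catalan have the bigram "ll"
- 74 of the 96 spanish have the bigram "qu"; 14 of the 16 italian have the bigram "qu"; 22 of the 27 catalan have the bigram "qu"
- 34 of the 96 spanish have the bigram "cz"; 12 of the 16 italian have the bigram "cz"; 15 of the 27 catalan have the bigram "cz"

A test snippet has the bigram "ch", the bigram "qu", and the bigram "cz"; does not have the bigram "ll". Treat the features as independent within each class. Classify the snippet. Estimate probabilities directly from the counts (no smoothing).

catalan

spanish: (96/139) × (15/96) × (55/96) × (74/96) × (34/96) ≈ 0.0168786
italian: (16/139) × (8/16) × (10/16) × (14/16) × (12/16) ≈ 0.0236061
catalan: (27/139) × (20/27) × (11/27) × (22/27) × (15/27) ≈ 0.0265357
Highest score → catalan.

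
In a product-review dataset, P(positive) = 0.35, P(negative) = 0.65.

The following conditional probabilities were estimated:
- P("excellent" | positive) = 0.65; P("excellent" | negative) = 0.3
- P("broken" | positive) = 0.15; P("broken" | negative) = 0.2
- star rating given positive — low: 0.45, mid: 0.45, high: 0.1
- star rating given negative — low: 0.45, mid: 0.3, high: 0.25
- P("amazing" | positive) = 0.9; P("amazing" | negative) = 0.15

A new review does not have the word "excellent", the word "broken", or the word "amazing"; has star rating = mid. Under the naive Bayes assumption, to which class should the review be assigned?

positive: 0.35 × (1−0.65) × (1−0.15) × 0.45 × (1−0.9) = 0.004685625
negative: 0.65 × (1−0.3) × (1−0.2) × 0.3 × (1−0.15) = 0.09282
Highest score → negative.

negative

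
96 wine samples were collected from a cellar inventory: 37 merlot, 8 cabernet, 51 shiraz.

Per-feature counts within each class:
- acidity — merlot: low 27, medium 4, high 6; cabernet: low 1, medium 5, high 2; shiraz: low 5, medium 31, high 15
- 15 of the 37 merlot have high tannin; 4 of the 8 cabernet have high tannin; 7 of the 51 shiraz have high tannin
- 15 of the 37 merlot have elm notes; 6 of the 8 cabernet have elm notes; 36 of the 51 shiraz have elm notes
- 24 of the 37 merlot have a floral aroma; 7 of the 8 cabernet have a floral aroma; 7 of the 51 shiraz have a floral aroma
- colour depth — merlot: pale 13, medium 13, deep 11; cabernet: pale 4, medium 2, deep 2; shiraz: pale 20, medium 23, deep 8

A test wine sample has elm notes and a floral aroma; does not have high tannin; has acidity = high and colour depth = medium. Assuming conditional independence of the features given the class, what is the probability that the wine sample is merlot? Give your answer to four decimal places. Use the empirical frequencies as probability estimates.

0.3112

merlot: (37/96) × (6/37) × (22/37) × (15/37) × (24/37) × (13/37) ≈ 0.00343354
cabernet: (8/96) × (2/8) × (4/8) × (6/8) × (7/8) × (2/8) = 0.001708984375
shiraz: (51/96) × (15/51) × (44/51) × (36/51) × (7/51) × (23/51) ≈ 0.00589007
P(merlot | x) = 0.00343354 / 0.011032594375 ≈ 0.3112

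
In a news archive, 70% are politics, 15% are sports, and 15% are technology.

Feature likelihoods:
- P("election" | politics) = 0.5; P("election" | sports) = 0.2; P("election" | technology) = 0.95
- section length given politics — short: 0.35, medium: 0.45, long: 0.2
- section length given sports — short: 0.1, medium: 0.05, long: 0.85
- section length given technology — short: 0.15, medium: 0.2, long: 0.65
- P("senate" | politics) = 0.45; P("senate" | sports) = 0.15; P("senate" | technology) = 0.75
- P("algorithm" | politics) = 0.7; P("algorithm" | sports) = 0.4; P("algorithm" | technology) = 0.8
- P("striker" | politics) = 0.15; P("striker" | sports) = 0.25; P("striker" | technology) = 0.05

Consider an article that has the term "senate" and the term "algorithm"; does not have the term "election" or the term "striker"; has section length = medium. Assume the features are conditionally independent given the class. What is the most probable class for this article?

politics

politics: 0.7 × (1−0.5) × 0.45 × 0.45 × 0.7 × (1−0.15) = 0.042170625
sports: 0.15 × (1−0.2) × 0.05 × 0.15 × 0.4 × (1−0.25) = 0.00027
technology: 0.15 × (1−0.95) × 0.2 × 0.75 × 0.8 × (1−0.05) = 0.000855
Highest score → politics.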